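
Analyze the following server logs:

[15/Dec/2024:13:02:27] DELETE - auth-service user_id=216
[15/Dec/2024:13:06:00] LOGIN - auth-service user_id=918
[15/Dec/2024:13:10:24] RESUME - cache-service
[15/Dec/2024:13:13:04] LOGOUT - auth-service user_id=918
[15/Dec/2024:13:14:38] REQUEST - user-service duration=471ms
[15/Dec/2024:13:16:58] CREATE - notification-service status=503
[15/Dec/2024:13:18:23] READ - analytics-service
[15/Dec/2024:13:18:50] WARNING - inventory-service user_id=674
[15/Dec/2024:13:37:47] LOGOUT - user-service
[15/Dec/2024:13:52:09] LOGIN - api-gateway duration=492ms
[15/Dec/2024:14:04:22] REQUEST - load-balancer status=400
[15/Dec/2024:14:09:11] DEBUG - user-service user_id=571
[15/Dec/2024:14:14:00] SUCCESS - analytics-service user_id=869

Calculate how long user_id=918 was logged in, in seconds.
424

To calculate session duration:

1. Find LOGIN event for user_id=918: 15/Dec/2024:13:06:00
2. Find LOGOUT event for user_id=918: 15/Dec/2024:13:13:04
3. Session duration: 15/Dec/2024:13:13:04 - 15/Dec/2024:13:06:00 = 424 seconds (7 minutes)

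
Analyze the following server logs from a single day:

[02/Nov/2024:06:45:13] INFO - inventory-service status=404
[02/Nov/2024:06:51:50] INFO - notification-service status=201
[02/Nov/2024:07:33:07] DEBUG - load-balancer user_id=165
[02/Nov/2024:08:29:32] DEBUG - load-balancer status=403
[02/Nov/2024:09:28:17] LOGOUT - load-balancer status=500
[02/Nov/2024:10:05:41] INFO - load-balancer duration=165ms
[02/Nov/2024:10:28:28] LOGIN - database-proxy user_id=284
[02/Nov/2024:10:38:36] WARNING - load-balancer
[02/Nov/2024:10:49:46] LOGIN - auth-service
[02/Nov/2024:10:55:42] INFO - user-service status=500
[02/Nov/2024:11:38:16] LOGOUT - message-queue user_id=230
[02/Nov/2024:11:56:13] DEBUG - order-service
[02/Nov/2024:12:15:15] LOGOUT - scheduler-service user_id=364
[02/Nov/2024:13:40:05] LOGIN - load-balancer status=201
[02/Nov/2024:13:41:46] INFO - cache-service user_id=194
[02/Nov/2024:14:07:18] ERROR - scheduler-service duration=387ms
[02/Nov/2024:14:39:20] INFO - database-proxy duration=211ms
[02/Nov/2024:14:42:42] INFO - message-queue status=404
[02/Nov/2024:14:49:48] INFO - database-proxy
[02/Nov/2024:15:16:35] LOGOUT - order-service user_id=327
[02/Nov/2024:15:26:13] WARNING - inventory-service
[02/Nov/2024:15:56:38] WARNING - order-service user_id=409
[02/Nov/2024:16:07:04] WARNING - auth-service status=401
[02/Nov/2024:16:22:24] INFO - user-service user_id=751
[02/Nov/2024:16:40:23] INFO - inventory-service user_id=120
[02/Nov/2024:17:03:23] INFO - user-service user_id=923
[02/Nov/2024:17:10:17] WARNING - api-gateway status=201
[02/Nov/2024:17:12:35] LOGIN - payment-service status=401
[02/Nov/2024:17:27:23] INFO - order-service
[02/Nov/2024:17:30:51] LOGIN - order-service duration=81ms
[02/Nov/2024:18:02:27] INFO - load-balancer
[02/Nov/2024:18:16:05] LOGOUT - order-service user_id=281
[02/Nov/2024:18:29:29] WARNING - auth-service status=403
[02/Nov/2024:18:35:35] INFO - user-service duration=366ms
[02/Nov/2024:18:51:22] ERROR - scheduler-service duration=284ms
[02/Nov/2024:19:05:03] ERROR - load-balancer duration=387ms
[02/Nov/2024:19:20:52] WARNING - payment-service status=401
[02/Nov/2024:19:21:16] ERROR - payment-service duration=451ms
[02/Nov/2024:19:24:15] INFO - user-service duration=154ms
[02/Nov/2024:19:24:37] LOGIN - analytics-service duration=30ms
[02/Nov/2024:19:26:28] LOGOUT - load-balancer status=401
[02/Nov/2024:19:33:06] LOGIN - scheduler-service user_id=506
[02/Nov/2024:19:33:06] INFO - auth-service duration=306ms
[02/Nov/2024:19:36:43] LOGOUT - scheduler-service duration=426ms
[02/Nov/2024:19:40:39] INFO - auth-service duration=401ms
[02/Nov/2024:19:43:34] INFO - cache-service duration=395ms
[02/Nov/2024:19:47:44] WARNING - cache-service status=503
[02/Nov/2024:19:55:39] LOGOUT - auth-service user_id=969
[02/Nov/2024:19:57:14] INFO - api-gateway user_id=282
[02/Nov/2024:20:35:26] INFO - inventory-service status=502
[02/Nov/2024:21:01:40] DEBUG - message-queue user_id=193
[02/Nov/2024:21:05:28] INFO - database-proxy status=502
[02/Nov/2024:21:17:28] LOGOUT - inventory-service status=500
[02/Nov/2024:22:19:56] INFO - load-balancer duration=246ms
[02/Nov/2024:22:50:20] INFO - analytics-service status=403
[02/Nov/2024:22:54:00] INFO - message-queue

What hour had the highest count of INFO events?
19

To find the peak hour:

1. Group all INFO events by hour
2. Count events in each hour
3. Find hour with maximum count
4. Peak hour: 19 (with 5 events)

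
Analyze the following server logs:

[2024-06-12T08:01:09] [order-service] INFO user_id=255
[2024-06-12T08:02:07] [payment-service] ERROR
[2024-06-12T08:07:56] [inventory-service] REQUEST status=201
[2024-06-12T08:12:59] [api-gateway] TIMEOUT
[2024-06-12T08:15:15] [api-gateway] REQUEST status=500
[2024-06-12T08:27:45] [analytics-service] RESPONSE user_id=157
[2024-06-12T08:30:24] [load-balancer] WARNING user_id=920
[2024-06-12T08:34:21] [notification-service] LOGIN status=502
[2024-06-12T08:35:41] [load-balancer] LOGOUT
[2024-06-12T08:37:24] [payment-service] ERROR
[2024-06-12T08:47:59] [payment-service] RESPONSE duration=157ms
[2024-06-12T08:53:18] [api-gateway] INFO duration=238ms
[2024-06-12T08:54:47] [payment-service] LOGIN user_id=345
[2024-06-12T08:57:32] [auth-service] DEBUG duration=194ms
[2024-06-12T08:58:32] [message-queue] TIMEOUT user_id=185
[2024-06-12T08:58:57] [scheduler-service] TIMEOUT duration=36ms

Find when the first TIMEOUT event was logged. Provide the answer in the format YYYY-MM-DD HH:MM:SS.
2024-06-12 08:12:59

To find the first event:

1. Filter for all TIMEOUT events
2. Sort by timestamp
3. Select the first one
4. Timestamp: 2024-06-12 08:12:59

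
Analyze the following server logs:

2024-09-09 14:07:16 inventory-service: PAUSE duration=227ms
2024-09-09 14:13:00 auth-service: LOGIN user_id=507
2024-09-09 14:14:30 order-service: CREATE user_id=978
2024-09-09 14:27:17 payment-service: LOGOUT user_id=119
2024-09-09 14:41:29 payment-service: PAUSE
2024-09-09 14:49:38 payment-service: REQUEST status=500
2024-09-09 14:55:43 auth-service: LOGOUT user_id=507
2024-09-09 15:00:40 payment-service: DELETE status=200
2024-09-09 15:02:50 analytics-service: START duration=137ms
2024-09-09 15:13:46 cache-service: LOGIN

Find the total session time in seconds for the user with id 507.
2563

To calculate session duration:

1. Find LOGIN event for user_id=507: 2024-09-09 14:13:00
2. Find LOGOUT event for user_id=507: 2024-09-09 14:55:43
3. Session duration: 2024-09-09 14:55:43 - 2024-09-09 14:13:00 = 2563 seconds (42 minutes)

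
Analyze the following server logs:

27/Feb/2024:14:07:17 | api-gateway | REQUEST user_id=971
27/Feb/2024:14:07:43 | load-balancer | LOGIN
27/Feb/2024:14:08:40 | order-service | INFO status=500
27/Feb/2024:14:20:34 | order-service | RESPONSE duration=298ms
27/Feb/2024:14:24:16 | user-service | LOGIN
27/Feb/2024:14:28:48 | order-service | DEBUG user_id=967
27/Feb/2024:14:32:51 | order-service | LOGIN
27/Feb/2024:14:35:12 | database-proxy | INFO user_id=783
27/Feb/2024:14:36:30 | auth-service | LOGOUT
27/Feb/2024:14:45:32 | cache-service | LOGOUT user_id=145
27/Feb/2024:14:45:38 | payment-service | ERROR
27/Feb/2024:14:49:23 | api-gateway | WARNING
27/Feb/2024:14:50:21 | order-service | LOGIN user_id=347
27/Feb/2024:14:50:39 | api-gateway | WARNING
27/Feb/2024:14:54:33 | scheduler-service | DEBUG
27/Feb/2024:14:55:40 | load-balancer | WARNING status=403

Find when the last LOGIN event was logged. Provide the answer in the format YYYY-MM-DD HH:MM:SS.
2024-02-27 14:50:21

To find the last event:

1. Filter for all LOGIN events
2. Sort by timestamp
3. Select the last one
4. Timestamp: 2024-02-27 14:50:21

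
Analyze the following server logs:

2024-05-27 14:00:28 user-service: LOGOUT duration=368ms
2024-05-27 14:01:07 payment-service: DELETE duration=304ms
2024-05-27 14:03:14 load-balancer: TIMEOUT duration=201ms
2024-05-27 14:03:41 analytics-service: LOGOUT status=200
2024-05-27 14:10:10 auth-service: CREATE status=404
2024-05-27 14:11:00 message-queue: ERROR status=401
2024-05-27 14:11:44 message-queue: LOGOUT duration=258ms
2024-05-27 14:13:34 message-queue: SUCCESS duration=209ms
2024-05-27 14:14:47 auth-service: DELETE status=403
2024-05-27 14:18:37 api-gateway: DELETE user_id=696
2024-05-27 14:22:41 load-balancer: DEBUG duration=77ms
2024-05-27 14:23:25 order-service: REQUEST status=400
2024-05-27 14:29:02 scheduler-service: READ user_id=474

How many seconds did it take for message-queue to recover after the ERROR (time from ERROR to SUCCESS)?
154

To calculate recovery time:

1. Find ERROR event for message-queue: 2024-05-27 14:11:00
2. Find next SUCCESS event for message-queue: 2024-05-27 14:13:34
3. Recovery time: 2024-05-27 14:13:34 - 2024-05-27 14:11:00 = 154 seconds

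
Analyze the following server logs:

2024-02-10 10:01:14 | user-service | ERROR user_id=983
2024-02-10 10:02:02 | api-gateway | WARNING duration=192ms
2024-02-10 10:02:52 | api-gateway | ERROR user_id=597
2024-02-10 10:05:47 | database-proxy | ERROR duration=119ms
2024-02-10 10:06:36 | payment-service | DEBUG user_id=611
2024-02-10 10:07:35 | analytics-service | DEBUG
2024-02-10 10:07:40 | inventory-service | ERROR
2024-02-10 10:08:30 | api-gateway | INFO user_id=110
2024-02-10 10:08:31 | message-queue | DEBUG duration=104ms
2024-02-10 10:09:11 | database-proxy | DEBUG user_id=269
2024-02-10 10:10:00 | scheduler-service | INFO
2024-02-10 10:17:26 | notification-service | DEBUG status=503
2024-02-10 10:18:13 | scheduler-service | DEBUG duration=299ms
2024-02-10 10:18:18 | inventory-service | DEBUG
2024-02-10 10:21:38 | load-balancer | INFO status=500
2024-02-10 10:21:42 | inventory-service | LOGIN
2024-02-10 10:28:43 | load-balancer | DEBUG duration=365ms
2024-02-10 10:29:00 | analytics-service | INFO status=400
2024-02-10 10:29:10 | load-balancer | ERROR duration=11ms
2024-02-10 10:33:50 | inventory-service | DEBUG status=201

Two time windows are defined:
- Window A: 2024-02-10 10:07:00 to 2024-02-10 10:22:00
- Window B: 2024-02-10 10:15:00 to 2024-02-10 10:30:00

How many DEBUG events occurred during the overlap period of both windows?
3

To find overlap events:

1. Window A: 2024-02-10 10:07:00 to 2024-02-10 10:22:00
2. Window B: 2024-02-10 10:15:00 to 2024-02-10 10:30:00
3. Overlap period: 2024-02-10 10:15:00 to 2024-02-10 10:22:00
4. Count DEBUG events in overlap: 3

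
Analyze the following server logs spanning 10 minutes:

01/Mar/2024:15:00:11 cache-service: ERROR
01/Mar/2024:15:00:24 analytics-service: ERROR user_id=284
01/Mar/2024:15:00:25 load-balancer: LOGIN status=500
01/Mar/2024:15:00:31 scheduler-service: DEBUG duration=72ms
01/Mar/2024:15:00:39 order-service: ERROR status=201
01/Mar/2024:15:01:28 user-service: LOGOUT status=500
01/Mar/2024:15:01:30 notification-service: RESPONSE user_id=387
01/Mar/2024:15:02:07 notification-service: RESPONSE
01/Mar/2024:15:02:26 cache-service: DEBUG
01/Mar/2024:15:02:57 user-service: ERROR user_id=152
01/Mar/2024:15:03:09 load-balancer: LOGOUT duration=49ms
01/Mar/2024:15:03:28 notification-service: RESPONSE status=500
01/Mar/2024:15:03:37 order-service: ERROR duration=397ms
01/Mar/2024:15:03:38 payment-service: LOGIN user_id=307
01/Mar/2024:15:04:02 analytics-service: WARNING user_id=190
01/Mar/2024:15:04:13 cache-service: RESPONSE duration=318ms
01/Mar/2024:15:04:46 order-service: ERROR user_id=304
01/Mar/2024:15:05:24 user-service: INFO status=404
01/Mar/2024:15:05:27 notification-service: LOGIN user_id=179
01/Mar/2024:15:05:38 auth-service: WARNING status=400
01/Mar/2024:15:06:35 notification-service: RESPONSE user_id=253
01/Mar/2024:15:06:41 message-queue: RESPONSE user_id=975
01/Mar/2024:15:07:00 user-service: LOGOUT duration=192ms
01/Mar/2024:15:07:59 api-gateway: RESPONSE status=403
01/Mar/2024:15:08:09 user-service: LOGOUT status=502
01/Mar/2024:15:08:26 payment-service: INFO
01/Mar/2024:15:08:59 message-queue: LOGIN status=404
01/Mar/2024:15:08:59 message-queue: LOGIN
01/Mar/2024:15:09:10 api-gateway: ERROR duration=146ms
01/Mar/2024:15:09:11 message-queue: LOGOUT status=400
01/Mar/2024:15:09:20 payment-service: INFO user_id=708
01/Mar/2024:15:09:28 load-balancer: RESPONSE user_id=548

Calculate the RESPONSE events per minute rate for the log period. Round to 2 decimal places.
0.8

To calculate the rate:

1. Count total RESPONSE events: 8
2. Total time period: 10 minutes
3. Rate = 8 / 10 = 0.8 events per minute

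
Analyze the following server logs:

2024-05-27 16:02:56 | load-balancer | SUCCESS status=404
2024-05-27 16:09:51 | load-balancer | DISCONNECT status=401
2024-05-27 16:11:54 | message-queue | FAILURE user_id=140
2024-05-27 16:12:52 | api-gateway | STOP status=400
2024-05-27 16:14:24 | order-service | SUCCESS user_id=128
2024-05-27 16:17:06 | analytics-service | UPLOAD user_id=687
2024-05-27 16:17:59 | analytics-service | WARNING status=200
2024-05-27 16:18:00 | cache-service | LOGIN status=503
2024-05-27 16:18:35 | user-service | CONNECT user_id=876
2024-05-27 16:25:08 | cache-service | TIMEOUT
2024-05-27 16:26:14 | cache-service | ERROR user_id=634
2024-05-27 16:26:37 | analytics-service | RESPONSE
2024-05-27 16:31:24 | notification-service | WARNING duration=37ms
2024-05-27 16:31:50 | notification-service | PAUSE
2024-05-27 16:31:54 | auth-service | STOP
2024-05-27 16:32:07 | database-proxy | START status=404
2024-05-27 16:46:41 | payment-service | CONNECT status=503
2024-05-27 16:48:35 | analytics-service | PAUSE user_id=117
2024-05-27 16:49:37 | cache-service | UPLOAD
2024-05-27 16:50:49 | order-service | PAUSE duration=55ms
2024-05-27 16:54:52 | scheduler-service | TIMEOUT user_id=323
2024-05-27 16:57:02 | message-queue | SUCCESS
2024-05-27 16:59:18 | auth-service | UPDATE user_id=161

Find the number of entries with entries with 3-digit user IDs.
8

To find matching entries:

1. Pattern to match: entries with 3-digit user IDs
2. Scan each log entry for the pattern
3. Count matches: 8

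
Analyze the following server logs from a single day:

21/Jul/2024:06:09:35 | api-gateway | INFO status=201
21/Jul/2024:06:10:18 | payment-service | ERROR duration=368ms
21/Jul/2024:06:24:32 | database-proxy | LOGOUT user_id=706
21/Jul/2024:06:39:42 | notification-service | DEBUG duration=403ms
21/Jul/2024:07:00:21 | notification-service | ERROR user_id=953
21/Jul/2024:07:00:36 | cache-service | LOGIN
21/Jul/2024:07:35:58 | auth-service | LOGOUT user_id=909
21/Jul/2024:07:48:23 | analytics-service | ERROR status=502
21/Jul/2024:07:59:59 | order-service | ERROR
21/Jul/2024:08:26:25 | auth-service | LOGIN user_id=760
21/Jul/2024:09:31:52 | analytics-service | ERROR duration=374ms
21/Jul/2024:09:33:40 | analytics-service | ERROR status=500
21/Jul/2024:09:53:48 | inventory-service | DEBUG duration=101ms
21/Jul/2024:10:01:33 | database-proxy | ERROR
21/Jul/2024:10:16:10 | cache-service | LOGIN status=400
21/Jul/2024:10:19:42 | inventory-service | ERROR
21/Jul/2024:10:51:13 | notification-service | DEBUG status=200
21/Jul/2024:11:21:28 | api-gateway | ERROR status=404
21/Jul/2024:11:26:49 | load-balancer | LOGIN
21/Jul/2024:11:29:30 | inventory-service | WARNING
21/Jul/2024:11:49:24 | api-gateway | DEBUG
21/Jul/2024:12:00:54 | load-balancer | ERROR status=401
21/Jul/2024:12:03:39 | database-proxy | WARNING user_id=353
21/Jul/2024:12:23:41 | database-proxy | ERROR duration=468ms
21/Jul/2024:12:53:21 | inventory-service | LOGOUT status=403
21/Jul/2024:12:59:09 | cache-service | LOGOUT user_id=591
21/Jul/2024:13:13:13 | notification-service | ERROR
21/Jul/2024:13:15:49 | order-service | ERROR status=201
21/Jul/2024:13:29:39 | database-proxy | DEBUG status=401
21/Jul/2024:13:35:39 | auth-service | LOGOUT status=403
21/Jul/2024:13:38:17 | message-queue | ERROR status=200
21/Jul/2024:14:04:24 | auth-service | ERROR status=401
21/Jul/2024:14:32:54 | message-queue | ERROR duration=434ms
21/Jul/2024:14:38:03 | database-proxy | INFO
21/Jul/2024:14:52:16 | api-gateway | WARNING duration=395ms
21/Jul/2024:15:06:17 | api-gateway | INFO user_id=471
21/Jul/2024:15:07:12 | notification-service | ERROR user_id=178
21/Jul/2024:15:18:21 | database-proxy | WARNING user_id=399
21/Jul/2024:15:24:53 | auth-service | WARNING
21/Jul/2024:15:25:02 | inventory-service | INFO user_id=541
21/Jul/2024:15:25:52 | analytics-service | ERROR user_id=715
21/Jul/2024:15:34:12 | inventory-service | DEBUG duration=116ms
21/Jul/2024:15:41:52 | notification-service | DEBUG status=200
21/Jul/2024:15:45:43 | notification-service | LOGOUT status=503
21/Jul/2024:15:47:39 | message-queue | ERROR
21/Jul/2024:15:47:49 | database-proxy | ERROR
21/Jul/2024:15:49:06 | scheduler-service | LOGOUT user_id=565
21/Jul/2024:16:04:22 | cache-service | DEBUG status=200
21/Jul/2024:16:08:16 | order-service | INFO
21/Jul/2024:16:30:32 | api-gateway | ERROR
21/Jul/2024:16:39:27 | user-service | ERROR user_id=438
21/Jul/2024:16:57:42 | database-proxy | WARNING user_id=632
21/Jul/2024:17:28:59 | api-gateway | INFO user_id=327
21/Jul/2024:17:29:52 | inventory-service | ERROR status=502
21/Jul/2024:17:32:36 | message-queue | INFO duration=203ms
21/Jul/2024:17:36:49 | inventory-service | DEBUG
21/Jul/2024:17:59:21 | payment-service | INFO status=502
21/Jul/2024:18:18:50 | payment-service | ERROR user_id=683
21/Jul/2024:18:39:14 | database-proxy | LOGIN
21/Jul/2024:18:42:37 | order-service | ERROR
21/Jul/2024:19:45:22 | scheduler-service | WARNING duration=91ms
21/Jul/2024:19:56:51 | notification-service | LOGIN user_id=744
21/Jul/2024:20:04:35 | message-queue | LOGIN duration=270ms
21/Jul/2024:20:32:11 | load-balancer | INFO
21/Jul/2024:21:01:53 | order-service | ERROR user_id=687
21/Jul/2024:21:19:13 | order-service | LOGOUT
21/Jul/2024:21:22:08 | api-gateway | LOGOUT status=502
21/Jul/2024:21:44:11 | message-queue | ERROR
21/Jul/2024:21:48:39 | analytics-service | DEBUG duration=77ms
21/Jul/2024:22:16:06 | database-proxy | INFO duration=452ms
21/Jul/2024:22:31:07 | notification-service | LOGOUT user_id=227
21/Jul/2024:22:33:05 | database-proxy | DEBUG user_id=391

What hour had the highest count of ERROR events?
15

To find the peak hour:

1. Group all ERROR events by hour
2. Count events in each hour
3. Find hour with maximum count
4. Peak hour: 15 (with 4 events)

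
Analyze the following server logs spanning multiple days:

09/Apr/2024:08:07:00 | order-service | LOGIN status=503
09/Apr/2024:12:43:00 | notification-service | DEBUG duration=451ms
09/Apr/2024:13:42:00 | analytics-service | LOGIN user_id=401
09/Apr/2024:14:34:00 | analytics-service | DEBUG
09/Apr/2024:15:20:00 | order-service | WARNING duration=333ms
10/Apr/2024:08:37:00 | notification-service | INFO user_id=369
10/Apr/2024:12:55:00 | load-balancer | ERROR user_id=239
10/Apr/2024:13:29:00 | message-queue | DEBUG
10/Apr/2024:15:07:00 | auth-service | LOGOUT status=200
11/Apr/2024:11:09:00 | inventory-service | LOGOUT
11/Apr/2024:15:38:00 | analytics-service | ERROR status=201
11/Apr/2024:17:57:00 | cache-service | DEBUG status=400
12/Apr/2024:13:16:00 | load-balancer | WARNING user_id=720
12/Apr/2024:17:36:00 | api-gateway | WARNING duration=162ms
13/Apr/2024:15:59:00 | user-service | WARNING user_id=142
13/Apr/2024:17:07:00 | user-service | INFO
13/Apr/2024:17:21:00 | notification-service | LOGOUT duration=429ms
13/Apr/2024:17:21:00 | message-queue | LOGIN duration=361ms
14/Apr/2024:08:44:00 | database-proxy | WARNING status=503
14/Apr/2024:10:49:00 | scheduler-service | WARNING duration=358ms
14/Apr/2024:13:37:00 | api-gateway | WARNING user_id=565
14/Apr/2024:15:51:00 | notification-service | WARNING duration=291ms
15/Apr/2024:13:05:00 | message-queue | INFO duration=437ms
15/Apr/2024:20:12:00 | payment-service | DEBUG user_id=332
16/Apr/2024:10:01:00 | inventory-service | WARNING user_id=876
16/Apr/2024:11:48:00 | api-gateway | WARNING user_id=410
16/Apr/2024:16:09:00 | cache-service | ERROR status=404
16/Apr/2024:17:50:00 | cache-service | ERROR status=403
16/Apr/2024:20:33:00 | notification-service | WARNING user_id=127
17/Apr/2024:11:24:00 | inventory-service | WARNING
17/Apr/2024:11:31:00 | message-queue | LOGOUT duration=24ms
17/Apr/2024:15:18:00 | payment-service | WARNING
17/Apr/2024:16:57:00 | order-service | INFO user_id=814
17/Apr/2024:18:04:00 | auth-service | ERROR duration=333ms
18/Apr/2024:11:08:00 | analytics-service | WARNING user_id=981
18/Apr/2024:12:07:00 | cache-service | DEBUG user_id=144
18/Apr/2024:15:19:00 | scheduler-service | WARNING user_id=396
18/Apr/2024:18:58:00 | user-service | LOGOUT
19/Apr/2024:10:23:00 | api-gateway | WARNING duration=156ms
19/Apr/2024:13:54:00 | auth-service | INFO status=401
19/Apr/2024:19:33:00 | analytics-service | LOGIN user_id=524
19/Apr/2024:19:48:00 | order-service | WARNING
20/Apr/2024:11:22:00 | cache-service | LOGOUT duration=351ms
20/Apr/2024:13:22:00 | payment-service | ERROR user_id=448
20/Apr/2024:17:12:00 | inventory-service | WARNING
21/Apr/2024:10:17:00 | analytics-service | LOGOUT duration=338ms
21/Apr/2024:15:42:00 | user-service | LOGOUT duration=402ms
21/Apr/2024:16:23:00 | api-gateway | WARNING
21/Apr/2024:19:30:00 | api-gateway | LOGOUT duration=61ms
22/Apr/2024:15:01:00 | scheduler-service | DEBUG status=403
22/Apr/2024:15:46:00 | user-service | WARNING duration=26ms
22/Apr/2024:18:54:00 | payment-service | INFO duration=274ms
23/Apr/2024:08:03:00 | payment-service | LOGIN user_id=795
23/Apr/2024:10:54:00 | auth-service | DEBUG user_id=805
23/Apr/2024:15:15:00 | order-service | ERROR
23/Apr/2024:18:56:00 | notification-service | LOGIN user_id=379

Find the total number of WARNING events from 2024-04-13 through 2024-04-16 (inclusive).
8

To filter by date range:

1. Date range: 2024-04-13 through 2024-04-16, both dates inclusive
2. Filter for WARNING events whose date falls in this range
3. Count matching events: 8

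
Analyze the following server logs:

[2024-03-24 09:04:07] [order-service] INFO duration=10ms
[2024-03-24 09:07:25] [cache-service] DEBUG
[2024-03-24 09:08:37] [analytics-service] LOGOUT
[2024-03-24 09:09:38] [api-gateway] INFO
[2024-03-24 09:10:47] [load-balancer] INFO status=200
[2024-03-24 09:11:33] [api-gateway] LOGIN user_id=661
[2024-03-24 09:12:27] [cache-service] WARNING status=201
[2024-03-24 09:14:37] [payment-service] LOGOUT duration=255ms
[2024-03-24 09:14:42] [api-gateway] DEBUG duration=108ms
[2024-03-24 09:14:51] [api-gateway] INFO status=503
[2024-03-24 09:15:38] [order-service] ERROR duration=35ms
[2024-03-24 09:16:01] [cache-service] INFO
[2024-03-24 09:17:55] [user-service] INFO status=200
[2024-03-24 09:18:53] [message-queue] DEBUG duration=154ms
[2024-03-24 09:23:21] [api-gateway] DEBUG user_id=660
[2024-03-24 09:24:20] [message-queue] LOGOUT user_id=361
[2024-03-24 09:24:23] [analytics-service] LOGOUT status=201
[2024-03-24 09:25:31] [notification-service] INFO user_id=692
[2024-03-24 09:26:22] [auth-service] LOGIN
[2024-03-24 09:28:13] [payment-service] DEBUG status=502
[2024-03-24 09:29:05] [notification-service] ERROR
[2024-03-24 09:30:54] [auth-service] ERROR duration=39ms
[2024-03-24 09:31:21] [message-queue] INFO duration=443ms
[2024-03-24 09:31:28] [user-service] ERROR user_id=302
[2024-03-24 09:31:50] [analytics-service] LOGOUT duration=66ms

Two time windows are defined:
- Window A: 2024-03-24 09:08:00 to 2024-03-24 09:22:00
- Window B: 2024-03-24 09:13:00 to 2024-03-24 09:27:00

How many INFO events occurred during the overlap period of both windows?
3

To find overlap events:

1. Window A: 2024-03-24 09:08:00 to 2024-03-24 09:22:00
2. Window B: 2024-03-24 09:13:00 to 2024-03-24 09:27:00
3. Overlap period: 2024-03-24 09:13:00 to 2024-03-24 09:22:00
4. Count INFO events in overlap: 3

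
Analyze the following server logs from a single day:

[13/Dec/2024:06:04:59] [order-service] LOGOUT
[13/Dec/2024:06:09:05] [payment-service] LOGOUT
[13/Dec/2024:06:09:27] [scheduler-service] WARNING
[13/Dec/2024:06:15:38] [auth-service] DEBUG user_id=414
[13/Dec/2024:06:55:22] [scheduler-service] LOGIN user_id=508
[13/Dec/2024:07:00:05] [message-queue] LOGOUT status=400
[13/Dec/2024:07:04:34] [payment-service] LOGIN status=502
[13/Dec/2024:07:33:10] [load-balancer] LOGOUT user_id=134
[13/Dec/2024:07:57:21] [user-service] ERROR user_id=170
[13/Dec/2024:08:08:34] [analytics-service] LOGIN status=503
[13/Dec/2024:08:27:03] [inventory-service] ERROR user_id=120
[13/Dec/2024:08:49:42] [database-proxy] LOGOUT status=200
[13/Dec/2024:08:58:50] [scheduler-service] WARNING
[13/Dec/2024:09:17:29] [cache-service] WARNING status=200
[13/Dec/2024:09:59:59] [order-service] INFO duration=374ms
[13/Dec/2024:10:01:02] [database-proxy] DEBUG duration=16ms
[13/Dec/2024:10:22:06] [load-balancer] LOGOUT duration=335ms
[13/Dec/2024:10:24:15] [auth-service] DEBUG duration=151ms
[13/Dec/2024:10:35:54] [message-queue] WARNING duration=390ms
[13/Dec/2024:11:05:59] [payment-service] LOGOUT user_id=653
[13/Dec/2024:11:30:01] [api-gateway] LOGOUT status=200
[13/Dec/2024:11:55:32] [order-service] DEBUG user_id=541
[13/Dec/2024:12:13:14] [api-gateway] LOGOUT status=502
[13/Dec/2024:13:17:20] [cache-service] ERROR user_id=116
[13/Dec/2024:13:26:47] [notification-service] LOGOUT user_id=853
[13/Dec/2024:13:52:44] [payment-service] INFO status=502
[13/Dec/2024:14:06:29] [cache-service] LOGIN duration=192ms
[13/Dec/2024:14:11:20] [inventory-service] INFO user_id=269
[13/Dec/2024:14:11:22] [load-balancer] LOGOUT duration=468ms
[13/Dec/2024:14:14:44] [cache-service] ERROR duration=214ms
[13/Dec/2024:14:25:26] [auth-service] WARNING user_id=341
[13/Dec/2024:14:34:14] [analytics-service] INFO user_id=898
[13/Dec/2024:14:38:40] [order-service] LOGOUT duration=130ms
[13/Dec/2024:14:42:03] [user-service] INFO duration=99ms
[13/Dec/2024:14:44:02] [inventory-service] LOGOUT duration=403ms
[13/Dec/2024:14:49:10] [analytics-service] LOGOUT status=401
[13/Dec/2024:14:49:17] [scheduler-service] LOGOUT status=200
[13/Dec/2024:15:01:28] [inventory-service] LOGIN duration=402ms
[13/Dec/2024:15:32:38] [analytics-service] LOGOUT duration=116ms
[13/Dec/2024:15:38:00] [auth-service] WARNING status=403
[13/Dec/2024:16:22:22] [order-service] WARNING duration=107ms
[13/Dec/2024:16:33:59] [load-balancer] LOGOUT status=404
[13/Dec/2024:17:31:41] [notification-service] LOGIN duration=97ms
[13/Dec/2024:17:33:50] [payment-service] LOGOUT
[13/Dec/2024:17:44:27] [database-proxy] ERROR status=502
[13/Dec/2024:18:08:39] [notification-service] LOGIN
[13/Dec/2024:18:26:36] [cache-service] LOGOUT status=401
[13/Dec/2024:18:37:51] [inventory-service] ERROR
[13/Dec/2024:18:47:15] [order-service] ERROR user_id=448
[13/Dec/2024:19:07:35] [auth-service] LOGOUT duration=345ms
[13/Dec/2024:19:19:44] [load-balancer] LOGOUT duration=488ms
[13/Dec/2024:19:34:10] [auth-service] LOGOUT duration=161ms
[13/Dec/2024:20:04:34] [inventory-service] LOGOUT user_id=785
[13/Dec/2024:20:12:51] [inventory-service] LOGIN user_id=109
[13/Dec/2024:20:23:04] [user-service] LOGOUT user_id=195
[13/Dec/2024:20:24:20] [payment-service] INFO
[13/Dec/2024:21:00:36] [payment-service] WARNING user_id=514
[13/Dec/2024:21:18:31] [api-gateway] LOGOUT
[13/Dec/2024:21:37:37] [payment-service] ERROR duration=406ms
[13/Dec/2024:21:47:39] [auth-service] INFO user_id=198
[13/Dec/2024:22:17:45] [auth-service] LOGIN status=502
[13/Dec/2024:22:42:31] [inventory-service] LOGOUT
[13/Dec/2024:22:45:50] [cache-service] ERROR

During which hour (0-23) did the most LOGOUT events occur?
14

To find the peak hour:

1. Group all LOGOUT events by hour
2. Count events in each hour
3. Find hour with maximum count
4. Peak hour: 14 (with 5 events)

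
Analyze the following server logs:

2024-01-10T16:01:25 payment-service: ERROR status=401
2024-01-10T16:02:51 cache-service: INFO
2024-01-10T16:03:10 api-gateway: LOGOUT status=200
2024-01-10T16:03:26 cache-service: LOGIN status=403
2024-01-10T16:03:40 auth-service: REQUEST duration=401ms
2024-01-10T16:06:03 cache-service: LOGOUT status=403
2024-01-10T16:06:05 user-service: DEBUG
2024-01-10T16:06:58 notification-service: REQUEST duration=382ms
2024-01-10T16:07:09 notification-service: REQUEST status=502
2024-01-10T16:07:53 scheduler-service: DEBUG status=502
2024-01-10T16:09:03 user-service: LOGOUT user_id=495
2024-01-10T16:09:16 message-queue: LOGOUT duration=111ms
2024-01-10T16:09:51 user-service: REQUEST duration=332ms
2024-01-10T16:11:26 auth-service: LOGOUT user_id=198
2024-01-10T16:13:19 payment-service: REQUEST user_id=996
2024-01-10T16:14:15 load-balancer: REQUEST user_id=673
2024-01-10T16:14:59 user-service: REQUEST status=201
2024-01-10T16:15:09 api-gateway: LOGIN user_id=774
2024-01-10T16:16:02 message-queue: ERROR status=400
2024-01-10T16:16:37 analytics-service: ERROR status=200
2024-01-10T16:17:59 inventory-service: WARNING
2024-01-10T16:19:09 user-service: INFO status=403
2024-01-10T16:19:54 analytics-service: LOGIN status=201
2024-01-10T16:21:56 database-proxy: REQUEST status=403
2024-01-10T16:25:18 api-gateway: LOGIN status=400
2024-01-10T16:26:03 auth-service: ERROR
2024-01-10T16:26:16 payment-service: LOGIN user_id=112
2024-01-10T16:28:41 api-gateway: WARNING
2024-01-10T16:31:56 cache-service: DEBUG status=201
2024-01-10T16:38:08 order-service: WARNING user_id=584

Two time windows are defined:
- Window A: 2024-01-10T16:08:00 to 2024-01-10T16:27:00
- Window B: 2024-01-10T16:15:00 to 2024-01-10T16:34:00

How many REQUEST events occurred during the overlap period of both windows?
1

To find overlap events:

1. Window A: 2024-01-10T16:08:00 to 2024-01-10T16:27:00
2. Window B: 2024-01-10T16:15:00 to 2024-01-10T16:34:00
3. Overlap period: 2024-01-10T16:15:00 to 2024-01-10T16:27:00
4. Count REQUEST events in overlap: 1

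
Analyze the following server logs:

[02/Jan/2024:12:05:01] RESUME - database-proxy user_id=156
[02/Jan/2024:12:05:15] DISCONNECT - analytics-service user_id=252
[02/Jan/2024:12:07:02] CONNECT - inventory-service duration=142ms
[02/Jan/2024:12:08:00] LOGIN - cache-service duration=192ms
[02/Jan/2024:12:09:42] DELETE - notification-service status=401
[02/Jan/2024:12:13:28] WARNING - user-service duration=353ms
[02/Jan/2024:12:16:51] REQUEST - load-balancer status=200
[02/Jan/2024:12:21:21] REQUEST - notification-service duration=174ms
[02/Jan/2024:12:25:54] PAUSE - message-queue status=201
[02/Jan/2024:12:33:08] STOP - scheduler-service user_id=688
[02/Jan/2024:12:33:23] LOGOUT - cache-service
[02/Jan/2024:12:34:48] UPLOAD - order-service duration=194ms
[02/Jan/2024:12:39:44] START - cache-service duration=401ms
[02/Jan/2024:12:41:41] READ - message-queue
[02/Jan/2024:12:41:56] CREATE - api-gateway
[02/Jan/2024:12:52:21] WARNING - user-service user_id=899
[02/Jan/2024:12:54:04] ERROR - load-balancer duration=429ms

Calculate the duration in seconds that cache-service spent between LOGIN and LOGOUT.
1523

To calculate state duration:

1. Find LOGIN event for cache-service: 02/Jan/2024:12:08:00
2. Find LOGOUT event for cache-service: 02/Jan/2024:12:33:23
3. Calculate duration: 02/Jan/2024:12:33:23 - 02/Jan/2024:12:08:00 = 1523 seconds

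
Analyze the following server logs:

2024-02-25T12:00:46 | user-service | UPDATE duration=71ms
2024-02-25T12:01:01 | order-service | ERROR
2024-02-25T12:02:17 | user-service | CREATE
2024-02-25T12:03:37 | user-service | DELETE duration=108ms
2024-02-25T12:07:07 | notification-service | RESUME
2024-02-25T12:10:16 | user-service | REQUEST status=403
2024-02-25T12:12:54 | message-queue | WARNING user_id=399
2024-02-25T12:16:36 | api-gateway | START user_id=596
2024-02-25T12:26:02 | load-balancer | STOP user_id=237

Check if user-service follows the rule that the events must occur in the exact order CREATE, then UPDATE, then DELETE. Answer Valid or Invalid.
Invalid

To validate ordering:

1. Required order: CREATE → UPDATE → DELETE
2. Rule: the events must occur in the exact order CREATE, then UPDATE, then DELETE
3. Check actual order of events for user-service
4. Result: Invalid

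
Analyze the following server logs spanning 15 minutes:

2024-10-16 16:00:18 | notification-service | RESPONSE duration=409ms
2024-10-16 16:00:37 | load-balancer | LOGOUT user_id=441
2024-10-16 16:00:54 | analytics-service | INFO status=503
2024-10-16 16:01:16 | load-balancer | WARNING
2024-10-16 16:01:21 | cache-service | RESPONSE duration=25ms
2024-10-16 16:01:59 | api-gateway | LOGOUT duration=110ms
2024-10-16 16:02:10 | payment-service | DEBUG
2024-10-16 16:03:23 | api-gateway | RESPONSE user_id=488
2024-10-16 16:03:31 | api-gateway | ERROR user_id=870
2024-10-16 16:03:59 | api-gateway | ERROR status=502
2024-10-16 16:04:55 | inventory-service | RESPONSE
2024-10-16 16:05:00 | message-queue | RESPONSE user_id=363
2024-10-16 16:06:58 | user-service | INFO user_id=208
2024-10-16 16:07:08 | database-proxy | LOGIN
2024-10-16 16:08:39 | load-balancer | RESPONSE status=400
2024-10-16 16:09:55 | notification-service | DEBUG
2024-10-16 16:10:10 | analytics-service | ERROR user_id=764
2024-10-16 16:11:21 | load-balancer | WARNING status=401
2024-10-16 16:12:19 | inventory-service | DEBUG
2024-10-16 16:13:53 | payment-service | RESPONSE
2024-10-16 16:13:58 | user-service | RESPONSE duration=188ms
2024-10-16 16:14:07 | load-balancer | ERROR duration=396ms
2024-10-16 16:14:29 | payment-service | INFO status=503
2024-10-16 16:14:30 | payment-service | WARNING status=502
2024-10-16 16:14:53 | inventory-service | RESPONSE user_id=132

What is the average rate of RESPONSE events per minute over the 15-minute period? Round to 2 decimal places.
0.6

To calculate the rate:

1. Count total RESPONSE events: 9
2. Total time period: 15 minutes
3. Rate = 9 / 15 = 0.6 events per minute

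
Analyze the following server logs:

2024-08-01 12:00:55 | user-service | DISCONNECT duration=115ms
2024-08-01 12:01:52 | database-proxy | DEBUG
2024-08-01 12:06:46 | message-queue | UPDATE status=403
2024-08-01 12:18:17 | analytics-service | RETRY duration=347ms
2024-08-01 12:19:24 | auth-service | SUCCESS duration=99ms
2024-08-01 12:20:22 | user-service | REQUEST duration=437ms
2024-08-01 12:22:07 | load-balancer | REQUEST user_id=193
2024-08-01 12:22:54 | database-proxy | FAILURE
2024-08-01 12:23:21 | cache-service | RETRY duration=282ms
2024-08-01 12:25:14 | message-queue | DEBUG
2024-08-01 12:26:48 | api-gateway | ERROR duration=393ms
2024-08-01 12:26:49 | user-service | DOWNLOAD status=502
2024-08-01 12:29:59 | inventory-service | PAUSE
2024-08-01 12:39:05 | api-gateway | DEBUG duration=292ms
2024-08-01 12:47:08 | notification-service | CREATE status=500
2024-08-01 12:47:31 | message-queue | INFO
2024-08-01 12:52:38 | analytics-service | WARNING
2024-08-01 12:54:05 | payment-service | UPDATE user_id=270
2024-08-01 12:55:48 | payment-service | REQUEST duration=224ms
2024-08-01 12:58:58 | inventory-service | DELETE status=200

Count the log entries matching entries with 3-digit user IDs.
2

To find matching entries:

1. Pattern to match: entries with 3-digit user IDs
2. Scan each log entry for the pattern
3. Count matches: 2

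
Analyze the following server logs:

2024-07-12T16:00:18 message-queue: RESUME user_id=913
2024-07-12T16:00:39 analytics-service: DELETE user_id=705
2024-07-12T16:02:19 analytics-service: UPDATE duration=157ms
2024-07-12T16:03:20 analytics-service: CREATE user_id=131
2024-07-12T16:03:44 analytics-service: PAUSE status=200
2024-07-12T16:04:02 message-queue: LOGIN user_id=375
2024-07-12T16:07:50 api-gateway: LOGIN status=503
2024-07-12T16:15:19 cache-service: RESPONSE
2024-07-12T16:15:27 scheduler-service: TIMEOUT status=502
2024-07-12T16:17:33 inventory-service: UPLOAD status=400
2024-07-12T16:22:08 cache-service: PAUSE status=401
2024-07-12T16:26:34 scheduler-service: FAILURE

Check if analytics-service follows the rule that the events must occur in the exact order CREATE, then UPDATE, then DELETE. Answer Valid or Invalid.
Invalid

To validate ordering:

1. Required order: CREATE → UPDATE → DELETE
2. Rule: the events must occur in the exact order CREATE, then UPDATE, then DELETE
3. Check actual order of events for analytics-service
4. Result: Invalid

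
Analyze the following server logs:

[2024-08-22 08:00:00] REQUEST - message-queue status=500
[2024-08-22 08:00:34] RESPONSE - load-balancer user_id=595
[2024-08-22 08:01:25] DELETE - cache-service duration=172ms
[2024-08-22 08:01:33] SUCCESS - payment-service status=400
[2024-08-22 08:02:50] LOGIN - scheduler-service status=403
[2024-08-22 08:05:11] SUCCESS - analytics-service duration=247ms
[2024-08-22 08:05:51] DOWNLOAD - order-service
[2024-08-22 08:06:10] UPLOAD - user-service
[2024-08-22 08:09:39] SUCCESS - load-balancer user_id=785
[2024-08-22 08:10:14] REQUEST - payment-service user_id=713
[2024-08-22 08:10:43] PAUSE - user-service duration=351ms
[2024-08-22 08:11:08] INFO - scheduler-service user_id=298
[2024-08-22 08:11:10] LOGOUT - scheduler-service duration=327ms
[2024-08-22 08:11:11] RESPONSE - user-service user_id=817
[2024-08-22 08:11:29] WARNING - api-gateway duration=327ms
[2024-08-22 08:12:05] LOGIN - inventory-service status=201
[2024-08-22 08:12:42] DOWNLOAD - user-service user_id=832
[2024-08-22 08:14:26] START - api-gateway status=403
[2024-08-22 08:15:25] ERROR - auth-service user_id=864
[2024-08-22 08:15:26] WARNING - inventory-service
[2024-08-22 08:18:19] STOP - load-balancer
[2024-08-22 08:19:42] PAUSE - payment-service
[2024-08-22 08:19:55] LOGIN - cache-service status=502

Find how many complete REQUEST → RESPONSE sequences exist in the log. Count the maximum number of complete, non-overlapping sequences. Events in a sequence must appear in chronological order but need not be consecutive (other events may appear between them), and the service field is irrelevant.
2

To count sequences:

1. Look for pattern: REQUEST → RESPONSE
2. Greedily scan the log in chronological order, matching each sequence element in turn (ignoring service)
3. Each time the full pattern completes, increment the count and restart matching from the next event
4. Complete non-overlapping sequences found: 2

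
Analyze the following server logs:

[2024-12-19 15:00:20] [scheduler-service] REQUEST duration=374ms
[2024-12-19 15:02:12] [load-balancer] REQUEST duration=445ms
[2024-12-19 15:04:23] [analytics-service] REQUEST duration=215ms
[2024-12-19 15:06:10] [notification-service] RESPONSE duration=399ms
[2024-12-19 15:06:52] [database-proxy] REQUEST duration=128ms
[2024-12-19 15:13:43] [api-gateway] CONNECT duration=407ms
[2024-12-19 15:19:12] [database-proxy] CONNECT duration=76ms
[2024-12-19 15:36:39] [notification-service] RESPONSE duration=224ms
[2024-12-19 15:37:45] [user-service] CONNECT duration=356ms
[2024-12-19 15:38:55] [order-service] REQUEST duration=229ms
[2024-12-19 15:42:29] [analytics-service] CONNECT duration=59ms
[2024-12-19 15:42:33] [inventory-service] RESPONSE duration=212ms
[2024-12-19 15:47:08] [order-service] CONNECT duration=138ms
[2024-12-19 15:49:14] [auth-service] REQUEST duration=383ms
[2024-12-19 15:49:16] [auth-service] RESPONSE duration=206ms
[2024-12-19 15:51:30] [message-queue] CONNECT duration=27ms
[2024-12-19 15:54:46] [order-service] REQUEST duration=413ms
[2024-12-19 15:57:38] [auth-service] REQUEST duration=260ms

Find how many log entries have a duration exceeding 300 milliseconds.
7

To count timeouts:

1. Threshold: 300ms
2. Extract duration from each log entry
3. Count entries where duration > 300
4. Timeout count: 7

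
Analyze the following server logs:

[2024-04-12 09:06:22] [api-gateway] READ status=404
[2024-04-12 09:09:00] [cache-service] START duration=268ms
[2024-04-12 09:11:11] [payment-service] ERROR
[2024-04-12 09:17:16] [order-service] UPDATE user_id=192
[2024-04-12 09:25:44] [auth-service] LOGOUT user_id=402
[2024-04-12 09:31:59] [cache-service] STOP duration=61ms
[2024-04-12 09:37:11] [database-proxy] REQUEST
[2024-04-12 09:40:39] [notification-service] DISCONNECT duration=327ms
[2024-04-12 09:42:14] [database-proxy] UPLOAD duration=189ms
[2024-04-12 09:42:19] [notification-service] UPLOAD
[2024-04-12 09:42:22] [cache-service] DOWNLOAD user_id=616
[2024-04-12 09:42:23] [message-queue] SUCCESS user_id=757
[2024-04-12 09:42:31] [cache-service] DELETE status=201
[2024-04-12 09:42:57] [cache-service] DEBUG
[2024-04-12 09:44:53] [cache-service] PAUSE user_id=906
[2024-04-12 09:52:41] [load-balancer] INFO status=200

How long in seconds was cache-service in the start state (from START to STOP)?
1379

To calculate state duration:

1. Find START event for cache-service: 2024-04-12 09:09:00
2. Find STOP event for cache-service: 2024-04-12 09:31:59
3. Calculate duration: 2024-04-12 09:31:59 - 2024-04-12 09:09:00 = 1379 seconds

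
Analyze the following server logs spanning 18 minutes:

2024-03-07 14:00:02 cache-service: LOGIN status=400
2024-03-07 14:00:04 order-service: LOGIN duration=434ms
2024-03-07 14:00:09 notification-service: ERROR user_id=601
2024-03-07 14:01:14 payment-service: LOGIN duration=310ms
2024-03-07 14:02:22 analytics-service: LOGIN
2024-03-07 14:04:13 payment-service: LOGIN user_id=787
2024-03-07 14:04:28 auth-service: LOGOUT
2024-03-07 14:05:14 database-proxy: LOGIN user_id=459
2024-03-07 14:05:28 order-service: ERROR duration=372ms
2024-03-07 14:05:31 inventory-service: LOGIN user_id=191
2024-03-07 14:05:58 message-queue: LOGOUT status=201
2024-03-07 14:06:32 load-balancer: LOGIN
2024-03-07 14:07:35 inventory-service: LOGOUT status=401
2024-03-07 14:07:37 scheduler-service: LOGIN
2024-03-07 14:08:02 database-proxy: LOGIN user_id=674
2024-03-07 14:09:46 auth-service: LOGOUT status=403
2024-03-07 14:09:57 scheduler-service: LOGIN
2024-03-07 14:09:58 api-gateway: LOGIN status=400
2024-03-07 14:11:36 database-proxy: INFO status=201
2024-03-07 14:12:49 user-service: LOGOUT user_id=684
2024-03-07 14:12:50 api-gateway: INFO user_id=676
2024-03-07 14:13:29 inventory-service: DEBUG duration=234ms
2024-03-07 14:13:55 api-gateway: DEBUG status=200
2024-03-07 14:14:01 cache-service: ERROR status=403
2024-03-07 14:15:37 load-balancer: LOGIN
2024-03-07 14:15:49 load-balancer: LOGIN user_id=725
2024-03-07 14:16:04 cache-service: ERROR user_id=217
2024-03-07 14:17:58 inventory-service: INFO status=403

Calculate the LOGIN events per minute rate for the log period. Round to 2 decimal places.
0.78

To calculate the rate:

1. Count total LOGIN events: 14
2. Total time period: 18 minutes
3. Rate = 14 / 18 = 0.78 events per minute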